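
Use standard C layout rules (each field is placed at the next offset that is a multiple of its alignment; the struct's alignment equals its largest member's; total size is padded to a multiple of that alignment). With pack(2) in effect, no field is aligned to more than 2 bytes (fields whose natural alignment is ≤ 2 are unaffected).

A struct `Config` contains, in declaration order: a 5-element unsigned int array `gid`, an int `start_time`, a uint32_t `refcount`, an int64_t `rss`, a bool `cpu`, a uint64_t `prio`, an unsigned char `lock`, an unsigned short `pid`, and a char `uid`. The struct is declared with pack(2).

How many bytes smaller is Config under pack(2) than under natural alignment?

natural layout:
  0..20  gid  (20B, 4-aligned)
  20..24  start_time  (4B, 4-aligned)
  24..28  refcount  (4B, 4-aligned)
  28..32  -- padding (4B)
  32..40  rss  (8B, 8-aligned)
  40..41  cpu  (1B, 1-aligned)
  41..48  -- padding (7B)
  48..56  prio  (8B, 8-aligned)
  56..57  lock  (1B, 1-aligned)
  57..58  -- padding (1B)
  58..60  pid  (2B, 2-aligned)
  60..61  uid  (1B, 1-aligned)
  61..64  -- tail padding (3B)
  sizeof = 64, alignof = 8
packed(2) layout:
  0..20  gid  (20B, 2-aligned)
  20..24  start_time  (4B, 2-aligned)
  24..28  refcount  (4B, 2-aligned)
  28..36  rss  (8B, 2-aligned)
  36..37  cpu  (1B, 1-aligned)
  37..38  -- padding (1B)
  38..46  prio  (8B, 2-aligned)
  46..47  lock  (1B, 1-aligned)
  47..48  -- padding (1B)
  48..50  pid  (2B, 2-aligned)
  50..51  uid  (1B, 1-aligned)
  51..52  -- tail padding (1B)
  sizeof = 52, alignof = 2
64 − 52 = 12

12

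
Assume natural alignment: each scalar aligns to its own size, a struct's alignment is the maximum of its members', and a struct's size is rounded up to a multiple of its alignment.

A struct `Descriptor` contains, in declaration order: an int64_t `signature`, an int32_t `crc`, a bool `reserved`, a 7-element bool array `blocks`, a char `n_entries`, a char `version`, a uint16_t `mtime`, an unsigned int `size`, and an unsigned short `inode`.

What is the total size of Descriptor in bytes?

0..8  signature  (8B, 8-aligned)
8..12  crc  (4B, 4-aligned)
12..13  reserved  (1B, 1-aligned)
13..20  blocks  (7B, 1-aligned)
20..21  n_entries  (1B, 1-aligned)
21..22  version  (1B, 1-aligned)
22..24  mtime  (2B, 2-aligned)
24..28  size  (4B, 4-aligned)
28..30  inode  (2B, 2-aligned)
30..32  -- tail padding (2B)
sizeof = 32, alignof = 8

32 bytes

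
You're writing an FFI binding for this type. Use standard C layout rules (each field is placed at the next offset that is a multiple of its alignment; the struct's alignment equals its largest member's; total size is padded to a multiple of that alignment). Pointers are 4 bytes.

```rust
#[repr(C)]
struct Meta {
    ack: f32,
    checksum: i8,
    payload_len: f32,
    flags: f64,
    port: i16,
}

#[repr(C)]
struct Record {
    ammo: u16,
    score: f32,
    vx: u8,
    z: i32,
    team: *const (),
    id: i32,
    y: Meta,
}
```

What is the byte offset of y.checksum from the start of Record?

28

Meta: ack at 0 (size 4, align 4) → ends 4; checksum at 4 (size 1, align 1) → ends 5; pad 3 to align 4 for payload_len; payload_len at 8 (size 4, align 4) → ends 12; pad 4 to align 8 for flags; flags at 16 (size 8, align 8) → ends 24; port at 24 (size 2, align 2) → ends 26; tail pad 6 to reach multiple of 8; total 32 bytes, alignment 8
ammo at 0 (size 2, align 2) → ends 2
pad 2 to align 4 for score
score at 4 (size 4, align 4) → ends 8
vx at 8 (size 1, align 1) → ends 9
pad 3 to align 4 for z
z at 12 (size 4, align 4) → ends 16
team at 16 (size 4, align 4) → ends 20
id at 20 (size 4, align 4) → ends 24
y at 24 (size 32, align 8) → ends 56
within Meta: checksum at 4
24 + 4 = 28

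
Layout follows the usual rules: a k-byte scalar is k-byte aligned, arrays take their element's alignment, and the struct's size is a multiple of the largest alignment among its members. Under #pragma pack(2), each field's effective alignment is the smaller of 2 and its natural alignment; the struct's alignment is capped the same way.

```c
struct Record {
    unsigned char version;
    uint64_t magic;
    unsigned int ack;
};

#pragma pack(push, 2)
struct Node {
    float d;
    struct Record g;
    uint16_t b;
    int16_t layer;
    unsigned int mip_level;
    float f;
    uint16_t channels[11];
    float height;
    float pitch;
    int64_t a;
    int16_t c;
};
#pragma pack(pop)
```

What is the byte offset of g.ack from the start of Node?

Record: 0..1  version  (1B, 1-aligned); 1..8  -- padding (7B); 8..16  magic  (8B, 8-aligned); 16..20  ack  (4B, 4-aligned); 20..24  -- tail padding (4B); sizeof = 24, alignof = 8
0..4  d  (4B, 2-aligned)
4..28  g  (24B, 2-aligned)
within Record: ack at 16
4 + 16 = 20

20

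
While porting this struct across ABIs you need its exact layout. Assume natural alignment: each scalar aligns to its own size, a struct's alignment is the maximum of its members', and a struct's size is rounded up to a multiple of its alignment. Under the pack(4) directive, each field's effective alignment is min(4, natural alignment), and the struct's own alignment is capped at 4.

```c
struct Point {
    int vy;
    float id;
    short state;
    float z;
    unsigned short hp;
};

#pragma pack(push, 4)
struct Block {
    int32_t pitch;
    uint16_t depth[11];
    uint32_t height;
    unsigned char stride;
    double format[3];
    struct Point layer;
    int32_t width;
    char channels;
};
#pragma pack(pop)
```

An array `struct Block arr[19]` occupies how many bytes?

1672

Point: 0..4  vy  (4B, 4-aligned); 4..8  id  (4B, 4-aligned); 8..10  state  (2B, 2-aligned); 10..12  -- padding (2B); 12..16  z  (4B, 4-aligned); 16..18  hp  (2B, 2-aligned); 18..20  -- tail padding (2B); sizeof = 20, alignof = 4
0..4  pitch  (4B, 4-aligned)
4..26  depth  (22B, 2-aligned)
26..28  -- padding (2B)
28..32  height  (4B, 4-aligned)
32..33  stride  (1B, 1-aligned)
33..36  -- padding (3B)
36..60  format  (24B, 4-aligned)
60..80  layer  (20B, 4-aligned)
80..84  width  (4B, 4-aligned)
84..85  channels  (1B, 1-aligned)
85..88  -- tail padding (3B)
sizeof = 88, alignof = 4
array of 19: 19 × 88 = 1672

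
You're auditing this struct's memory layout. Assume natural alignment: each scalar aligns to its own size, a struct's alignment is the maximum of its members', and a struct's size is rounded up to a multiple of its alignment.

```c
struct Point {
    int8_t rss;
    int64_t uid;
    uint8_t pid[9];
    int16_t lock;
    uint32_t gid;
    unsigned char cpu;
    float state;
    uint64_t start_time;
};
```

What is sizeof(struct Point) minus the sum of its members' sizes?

11

rss at 0 (size 1, align 1) → ends 1
pad 7 to align 8 for uid
uid at 8 (size 8, align 8) → ends 16
pid at 16 (size 9, align 1) → ends 25
pad 1 to align 2 for lock
lock at 26 (size 2, align 2) → ends 28
gid at 28 (size 4, align 4) → ends 32
cpu at 32 (size 1, align 1) → ends 33
pad 3 to align 4 for state
state at 36 (size 4, align 4) → ends 40
start_time at 40 (size 8, align 8) → ends 48
total 48 bytes, alignment 8
data bytes 37, size 48 → padding 11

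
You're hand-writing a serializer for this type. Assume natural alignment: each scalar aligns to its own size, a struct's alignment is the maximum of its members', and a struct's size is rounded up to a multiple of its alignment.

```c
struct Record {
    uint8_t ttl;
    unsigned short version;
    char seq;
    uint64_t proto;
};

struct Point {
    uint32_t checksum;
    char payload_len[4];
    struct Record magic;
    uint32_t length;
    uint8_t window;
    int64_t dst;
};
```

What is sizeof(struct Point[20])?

800

Record: ttl at 0 (size 1, align 1) → ends 1; pad 1 to align 2 for version; version at 2 (size 2, align 2) → ends 4; seq at 4 (size 1, align 1) → ends 5; pad 3 to align 8 for proto; proto at 8 (size 8, align 8) → ends 16; total 16 bytes, alignment 8
checksum at 0 (size 4, align 4) → ends 4
payload_len at 4 (size 4, align 1) → ends 8
magic at 8 (size 16, align 8) → ends 24
length at 24 (size 4, align 4) → ends 28
window at 28 (size 1, align 1) → ends 29
pad 3 to align 8 for dst
dst at 32 (size 8, align 8) → ends 40
total 40 bytes, alignment 8
array of 20: 20 × 40 = 800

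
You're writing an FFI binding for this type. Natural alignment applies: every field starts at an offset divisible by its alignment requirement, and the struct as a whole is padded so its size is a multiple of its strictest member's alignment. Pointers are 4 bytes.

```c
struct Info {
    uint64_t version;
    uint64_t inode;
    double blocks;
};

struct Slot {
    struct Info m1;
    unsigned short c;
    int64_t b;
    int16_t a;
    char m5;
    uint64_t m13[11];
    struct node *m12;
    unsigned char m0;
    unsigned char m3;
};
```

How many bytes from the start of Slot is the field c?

Info: @0: version [8B, align 8] → 8; @8: inode [8B, align 8] → 16; @16: blocks [8B, align 8] → 24; size 24, align 8
@0: m1 [24B, align 8] → 24
@24: c [2B, align 2] → 26

24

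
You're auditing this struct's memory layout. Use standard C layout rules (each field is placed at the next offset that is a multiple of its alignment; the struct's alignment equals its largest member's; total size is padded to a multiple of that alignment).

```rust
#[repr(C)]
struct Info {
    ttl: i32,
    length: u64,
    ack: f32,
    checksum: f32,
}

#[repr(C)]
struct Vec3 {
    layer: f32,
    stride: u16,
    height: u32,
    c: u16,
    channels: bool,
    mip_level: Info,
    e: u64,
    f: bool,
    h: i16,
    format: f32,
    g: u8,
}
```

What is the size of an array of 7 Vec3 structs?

Info: 0..4  ttl  (4B, 4-aligned); 4..8  -- padding (4B); 8..16  length  (8B, 8-aligned); 16..20  ack  (4B, 4-aligned); 20..24  checksum  (4B, 4-aligned); sizeof = 24, alignof = 8
0..4  layer  (4B, 4-aligned)
4..6  stride  (2B, 2-aligned)
6..8  -- padding (2B)
8..12  height  (4B, 4-aligned)
12..14  c  (2B, 2-aligned)
14..15  channels  (1B, 1-aligned)
15..16  -- padding (1B)
16..40  mip_level  (24B, 8-aligned)
40..48  e  (8B, 8-aligned)
48..49  f  (1B, 1-aligned)
49..50  -- padding (1B)
50..52  h  (2B, 2-aligned)
52..56  format  (4B, 4-aligned)
56..57  g  (1B, 1-aligned)
57..64  -- tail padding (7B)
sizeof = 64, alignof = 8
array of 7: 7 × 64 = 448

448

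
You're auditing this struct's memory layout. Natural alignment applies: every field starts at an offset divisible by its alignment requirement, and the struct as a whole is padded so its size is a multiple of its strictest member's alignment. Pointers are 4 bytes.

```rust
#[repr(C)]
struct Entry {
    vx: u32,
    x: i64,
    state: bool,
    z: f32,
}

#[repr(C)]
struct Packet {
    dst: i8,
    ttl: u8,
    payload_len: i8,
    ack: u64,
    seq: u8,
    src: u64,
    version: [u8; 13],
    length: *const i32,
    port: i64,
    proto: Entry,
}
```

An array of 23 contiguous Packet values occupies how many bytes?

2024

Entry: @0: vx [4B, align 4] → 4; +4 pad (align 8); @8: x [8B, align 8] → 16; @16: state [1B, align 1] → 17; +3 pad (align 4); @20: z [4B, align 4] → 24; size 24, align 8
@0: dst [1B, align 1] → 1
@1: ttl [1B, align 1] → 2
@2: payload_len [1B, align 1] → 3
+5 pad (align 8)
@8: ack [8B, align 8] → 16
@16: seq [1B, align 1] → 17
+7 pad (align 8)
@24: src [8B, align 8] → 32
@32: version [13B, align 1] → 45
+3 pad (align 4)
@48: length [4B, align 4] → 52
+4 pad (align 8)
@56: port [8B, align 8] → 64
@64: proto [24B, align 8] → 88
size 88, align 8
array of 23: 23 × 88 = 2024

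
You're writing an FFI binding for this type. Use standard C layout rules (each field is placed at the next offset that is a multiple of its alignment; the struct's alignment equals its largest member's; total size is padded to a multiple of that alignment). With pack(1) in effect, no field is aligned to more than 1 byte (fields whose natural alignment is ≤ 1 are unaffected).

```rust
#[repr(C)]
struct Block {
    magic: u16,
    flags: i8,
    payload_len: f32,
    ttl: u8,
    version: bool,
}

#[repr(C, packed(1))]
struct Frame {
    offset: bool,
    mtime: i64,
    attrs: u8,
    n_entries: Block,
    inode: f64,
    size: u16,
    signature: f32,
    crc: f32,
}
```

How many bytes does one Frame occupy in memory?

Block: @0: magic [2B, align 2] → 2; @2: flags [1B, align 1] → 3; +1 pad (align 4); @4: payload_len [4B, align 4] → 8; @8: ttl [1B, align 1] → 9; @9: version [1B, align 1] → 10; +2 tail pad (align 4); size 12, align 4
@0: offset [1B, align 1] → 1
@1: mtime [8B, align 1] → 9
@9: attrs [1B, align 1] → 10
@10: n_entries [12B, align 1] → 22
@22: inode [8B, align 1] → 30
@30: size [2B, align 1] → 32
@32: signature [4B, align 1] → 36
@36: crc [4B, align 1] → 40
size 40, align 1

40 bytes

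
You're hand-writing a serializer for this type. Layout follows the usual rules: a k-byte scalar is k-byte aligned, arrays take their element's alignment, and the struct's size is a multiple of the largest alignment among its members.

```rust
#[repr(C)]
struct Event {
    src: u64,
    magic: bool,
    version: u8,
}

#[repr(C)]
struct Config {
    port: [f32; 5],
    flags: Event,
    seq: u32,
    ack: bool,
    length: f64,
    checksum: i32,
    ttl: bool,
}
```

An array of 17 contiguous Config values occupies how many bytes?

Event: src at 0 (size 8, align 8) → ends 8; magic at 8 (size 1, align 1) → ends 9; version at 9 (size 1, align 1) → ends 10; tail pad 6 to reach multiple of 8; total 16 bytes, alignment 8
port at 0 (size 20, align 4) → ends 20
pad 4 to align 8 for flags
flags at 24 (size 16, align 8) → ends 40
seq at 40 (size 4, align 4) → ends 44
ack at 44 (size 1, align 1) → ends 45
pad 3 to align 8 for length
length at 48 (size 8, align 8) → ends 56
checksum at 56 (size 4, align 4) → ends 60
ttl at 60 (size 1, align 1) → ends 61
tail pad 3 to reach multiple of 8
total 64 bytes, alignment 8
array of 17: 17 × 64 = 1088

1088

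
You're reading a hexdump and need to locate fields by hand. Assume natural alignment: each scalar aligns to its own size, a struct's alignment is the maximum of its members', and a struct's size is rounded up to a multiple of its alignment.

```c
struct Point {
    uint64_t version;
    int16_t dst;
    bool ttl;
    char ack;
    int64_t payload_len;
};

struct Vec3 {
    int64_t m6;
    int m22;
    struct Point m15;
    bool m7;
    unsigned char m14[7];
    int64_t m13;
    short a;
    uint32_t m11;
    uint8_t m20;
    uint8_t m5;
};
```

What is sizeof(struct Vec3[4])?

Point: 0..8  version  (8B, 8-aligned); 8..10  dst  (2B, 2-aligned); 10..11  ttl  (1B, 1-aligned); 11..12  ack  (1B, 1-aligned); 12..16  -- padding (4B); 16..24  payload_len  (8B, 8-aligned); sizeof = 24, alignof = 8
0..8  m6  (8B, 8-aligned)
8..12  m22  (4B, 4-aligned)
12..16  -- padding (4B)
16..40  m15  (24B, 8-aligned)
40..41  m7  (1B, 1-aligned)
41..48  m14  (7B, 1-aligned)
48..56  m13  (8B, 8-aligned)
56..58  a  (2B, 2-aligned)
58..60  -- padding (2B)
60..64  m11  (4B, 4-aligned)
64..65  m20  (1B, 1-aligned)
65..66  m5  (1B, 1-aligned)
66..72  -- tail padding (6B)
sizeof = 72, alignof = 8
array of 4: 4 × 72 = 288

288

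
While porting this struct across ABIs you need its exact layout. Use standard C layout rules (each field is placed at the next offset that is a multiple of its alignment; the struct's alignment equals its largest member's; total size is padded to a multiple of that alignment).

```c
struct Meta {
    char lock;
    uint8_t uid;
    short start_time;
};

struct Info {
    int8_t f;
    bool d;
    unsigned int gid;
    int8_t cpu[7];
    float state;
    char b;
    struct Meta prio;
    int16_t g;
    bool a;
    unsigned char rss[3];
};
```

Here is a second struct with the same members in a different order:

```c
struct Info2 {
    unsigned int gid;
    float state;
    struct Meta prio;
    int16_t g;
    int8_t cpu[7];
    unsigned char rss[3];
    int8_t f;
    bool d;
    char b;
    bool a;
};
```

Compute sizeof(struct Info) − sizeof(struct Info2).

4

Meta: 0..1  lock  (1B, 1-aligned); 1..2  uid  (1B, 1-aligned); 2..4  start_time  (2B, 2-aligned); sizeof = 4, alignof = 2
0..1  f  (1B, 1-aligned)
1..2  d  (1B, 1-aligned)
2..4  -- padding (2B)
4..8  gid  (4B, 4-aligned)
8..15  cpu  (7B, 1-aligned)
15..16  -- padding (1B)
16..20  state  (4B, 4-aligned)
20..21  b  (1B, 1-aligned)
21..22  -- padding (1B)
22..26  prio  (4B, 2-aligned)
26..28  g  (2B, 2-aligned)
28..29  a  (1B, 1-aligned)
29..32  rss  (3B, 1-aligned)
sizeof = 32, alignof = 4
— Info2 —
0..4  gid  (4B, 4-aligned)
4..8  state  (4B, 4-aligned)
8..12  prio  (4B, 2-aligned)
12..14  g  (2B, 2-aligned)
14..21  cpu  (7B, 1-aligned)
21..24  rss  (3B, 1-aligned)
24..25  f  (1B, 1-aligned)
25..26  d  (1B, 1-aligned)
26..27  b  (1B, 1-aligned)
27..28  a  (1B, 1-aligned)
sizeof = 28, alignof = 4
32 − 28 = 4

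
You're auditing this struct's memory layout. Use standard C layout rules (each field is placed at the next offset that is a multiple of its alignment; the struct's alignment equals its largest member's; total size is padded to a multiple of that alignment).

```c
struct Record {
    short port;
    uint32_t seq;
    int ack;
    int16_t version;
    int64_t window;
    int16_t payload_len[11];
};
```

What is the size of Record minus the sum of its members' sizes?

@0: port [2B, align 2] → 2
+2 pad (align 4)
@4: seq [4B, align 4] → 8
@8: ack [4B, align 4] → 12
@12: version [2B, align 2] → 14
+2 pad (align 8)
@16: window [8B, align 8] → 24
@24: payload_len [22B, align 2] → 46
+2 tail pad (align 8)
size 48, align 8
data bytes 42, size 48 → padding 6

6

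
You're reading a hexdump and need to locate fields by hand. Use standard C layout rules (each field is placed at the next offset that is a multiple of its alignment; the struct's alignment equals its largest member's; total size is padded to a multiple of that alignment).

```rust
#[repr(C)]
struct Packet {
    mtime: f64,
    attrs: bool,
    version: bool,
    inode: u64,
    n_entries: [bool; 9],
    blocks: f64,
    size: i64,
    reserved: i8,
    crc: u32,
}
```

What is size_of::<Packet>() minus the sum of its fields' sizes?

@0: mtime [8B, align 8] → 8
@8: attrs [1B, align 1] → 9
@9: version [1B, align 1] → 10
+6 pad (align 8)
@16: inode [8B, align 8] → 24
@24: n_entries [9B, align 1] → 33
+7 pad (align 8)
@40: blocks [8B, align 8] → 48
@48: size [8B, align 8] → 56
@56: reserved [1B, align 1] → 57
+3 pad (align 4)
@60: crc [4B, align 4] → 64
size 64, align 8
data bytes 48, size 64 → padding 16

16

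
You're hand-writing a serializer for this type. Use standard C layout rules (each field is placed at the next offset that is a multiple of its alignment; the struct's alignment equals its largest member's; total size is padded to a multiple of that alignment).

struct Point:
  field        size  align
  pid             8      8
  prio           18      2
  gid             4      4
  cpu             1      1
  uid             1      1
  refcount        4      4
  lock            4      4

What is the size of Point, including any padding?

@0: pid [8B, align 8] → 8
@8: prio [18B, align 2] → 26
+2 pad (align 4)
@28: gid [4B, align 4] → 32
@32: cpu [1B, align 1] → 33
@33: uid [1B, align 1] → 34
+2 pad (align 4)
@36: refcount [4B, align 4] → 40
@40: lock [4B, align 4] → 44
+4 tail pad (align 8)
size 48, align 8

48 bytes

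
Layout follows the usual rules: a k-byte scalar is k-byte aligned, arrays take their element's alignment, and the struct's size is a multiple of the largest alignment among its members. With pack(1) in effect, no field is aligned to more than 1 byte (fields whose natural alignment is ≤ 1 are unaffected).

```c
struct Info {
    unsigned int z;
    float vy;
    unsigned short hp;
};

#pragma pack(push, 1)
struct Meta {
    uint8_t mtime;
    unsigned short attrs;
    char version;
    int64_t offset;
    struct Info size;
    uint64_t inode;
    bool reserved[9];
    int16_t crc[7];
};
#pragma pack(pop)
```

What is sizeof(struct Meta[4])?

Info: z at 0 (size 4, align 4) → ends 4; vy at 4 (size 4, align 4) → ends 8; hp at 8 (size 2, align 2) → ends 10; tail pad 2 to reach multiple of 4; total 12 bytes, alignment 4
mtime at 0 (size 1, align 1) → ends 1
attrs at 1 (size 2, align 1) → ends 3
version at 3 (size 1, align 1) → ends 4
offset at 4 (size 8, align 1) → ends 12
size at 12 (size 12, align 1) → ends 24
inode at 24 (size 8, align 1) → ends 32
reserved at 32 (size 9, align 1) → ends 41
crc at 41 (size 14, align 1) → ends 55
total 55 bytes, alignment 1
array of 4: 4 × 55 = 220

220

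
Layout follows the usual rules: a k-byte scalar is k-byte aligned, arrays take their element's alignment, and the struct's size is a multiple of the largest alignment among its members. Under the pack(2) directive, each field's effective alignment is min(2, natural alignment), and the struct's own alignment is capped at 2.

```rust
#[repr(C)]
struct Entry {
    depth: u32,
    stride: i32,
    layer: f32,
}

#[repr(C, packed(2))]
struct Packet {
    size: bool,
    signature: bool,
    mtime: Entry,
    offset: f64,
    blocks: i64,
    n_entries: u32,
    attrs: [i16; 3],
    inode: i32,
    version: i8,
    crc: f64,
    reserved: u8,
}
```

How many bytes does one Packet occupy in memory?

Entry: @0: depth [4B, align 4] → 4; @4: stride [4B, align 4] → 8; @8: layer [4B, align 4] → 12; size 12, align 4
@0: size [1B, align 1] → 1
@1: signature [1B, align 1] → 2
@2: mtime [12B, align 2] → 14
@14: offset [8B, align 2] → 22
@22: blocks [8B, align 2] → 30
@30: n_entries [4B, align 2] → 34
@34: attrs [6B, align 2] → 40
@40: inode [4B, align 2] → 44
@44: version [1B, align 1] → 45
+1 pad (align 2)
@46: crc [8B, align 2] → 54
@54: reserved [1B, align 1] → 55
+1 tail pad (align 2)
size 56, align 2

56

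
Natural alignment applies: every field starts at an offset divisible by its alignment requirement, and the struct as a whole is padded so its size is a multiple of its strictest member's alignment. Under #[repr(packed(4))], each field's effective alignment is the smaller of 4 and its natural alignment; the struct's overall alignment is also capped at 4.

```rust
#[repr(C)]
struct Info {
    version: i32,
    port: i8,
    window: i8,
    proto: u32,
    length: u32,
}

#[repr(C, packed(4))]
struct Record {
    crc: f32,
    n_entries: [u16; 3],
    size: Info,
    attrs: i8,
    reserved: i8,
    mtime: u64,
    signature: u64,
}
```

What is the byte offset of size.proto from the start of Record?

20

Info: @0: version [4B, align 4] → 4; @4: port [1B, align 1] → 5; @5: window [1B, align 1] → 6; +2 pad (align 4); @8: proto [4B, align 4] → 12; @12: length [4B, align 4] → 16; size 16, align 4
@0: crc [4B, align 4] → 4
@4: n_entries [6B, align 2] → 10
+2 pad (align 4)
@12: size [16B, align 4] → 28
within Info: proto at 8
12 + 8 = 20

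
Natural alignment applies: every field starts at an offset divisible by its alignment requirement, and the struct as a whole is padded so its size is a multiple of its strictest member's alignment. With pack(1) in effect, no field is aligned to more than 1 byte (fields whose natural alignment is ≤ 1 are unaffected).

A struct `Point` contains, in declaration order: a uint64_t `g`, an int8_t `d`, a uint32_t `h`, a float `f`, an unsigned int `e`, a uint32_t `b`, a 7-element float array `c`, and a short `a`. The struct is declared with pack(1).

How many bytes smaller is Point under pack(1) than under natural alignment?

9

natural layout:
  @0: g [8B, align 8] → 8
  @8: d [1B, align 1] → 9
  +3 pad (align 4)
  @12: h [4B, align 4] → 16
  @16: f [4B, align 4] → 20
  @20: e [4B, align 4] → 24
  @24: b [4B, align 4] → 28
  @28: c [28B, align 4] → 56
  @56: a [2B, align 2] → 58
  +6 tail pad (align 8)
  size 64, align 8
packed(1) layout:
  @0: g [8B, align 1] → 8
  @8: d [1B, align 1] → 9
  @9: h [4B, align 1] → 13
  @13: f [4B, align 1] → 17
  @17: e [4B, align 1] → 21
  @21: b [4B, align 1] → 25
  @25: c [28B, align 1] → 53
  @53: a [2B, align 1] → 55
  size 55, align 1
64 − 55 = 9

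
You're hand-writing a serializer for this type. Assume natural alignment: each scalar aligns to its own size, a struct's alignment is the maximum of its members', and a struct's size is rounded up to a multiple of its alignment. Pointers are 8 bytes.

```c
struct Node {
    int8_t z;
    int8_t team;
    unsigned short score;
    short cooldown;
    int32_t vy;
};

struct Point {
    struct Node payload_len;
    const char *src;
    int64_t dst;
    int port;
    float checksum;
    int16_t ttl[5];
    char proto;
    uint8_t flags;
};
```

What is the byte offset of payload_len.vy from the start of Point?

8

Node: 0..1  z  (1B, 1-aligned); 1..2  team  (1B, 1-aligned); 2..4  score  (2B, 2-aligned); 4..6  cooldown  (2B, 2-aligned); 6..8  -- padding (2B); 8..12  vy  (4B, 4-aligned); sizeof = 12, alignof = 4
0..12  payload_len  (12B, 4-aligned)
within Node: vy at 8
0 + 8 = 8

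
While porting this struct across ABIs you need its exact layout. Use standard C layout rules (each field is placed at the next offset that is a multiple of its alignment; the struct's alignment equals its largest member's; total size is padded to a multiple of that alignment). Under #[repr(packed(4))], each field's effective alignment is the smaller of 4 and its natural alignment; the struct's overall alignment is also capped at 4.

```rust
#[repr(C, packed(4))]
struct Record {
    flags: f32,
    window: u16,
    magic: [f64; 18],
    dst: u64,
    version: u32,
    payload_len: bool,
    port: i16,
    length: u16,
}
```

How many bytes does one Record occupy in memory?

flags at 0 (size 4, align 4) → ends 4
window at 4 (size 2, align 2) → ends 6
pad 2 to align 4 for magic
magic at 8 (size 144, align 4) → ends 152
dst at 152 (size 8, align 4) → ends 160
version at 160 (size 4, align 4) → ends 164
payload_len at 164 (size 1, align 1) → ends 165
pad 1 to align 2 for port
port at 166 (size 2, align 2) → ends 168
length at 168 (size 2, align 2) → ends 170
tail pad 2 to reach multiple of 4
total 172 bytes, alignment 4

172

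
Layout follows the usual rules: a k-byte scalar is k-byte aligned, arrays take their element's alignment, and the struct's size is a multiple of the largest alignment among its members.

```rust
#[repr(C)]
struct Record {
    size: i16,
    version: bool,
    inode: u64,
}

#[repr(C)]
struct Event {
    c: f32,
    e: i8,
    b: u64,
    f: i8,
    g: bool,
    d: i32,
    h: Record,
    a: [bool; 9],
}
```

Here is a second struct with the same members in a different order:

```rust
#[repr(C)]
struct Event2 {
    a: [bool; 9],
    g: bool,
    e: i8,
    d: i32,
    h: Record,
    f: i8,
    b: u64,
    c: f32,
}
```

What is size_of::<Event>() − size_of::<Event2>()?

Record: 0..2  size  (2B, 2-aligned); 2..3  version  (1B, 1-aligned); 3..8  -- padding (5B); 8..16  inode  (8B, 8-aligned); sizeof = 16, alignof = 8
0..4  c  (4B, 4-aligned)
4..5  e  (1B, 1-aligned)
5..8  -- padding (3B)
8..16  b  (8B, 8-aligned)
16..17  f  (1B, 1-aligned)
17..18  g  (1B, 1-aligned)
18..20  -- padding (2B)
20..24  d  (4B, 4-aligned)
24..40  h  (16B, 8-aligned)
40..49  a  (9B, 1-aligned)
49..56  -- tail padding (7B)
sizeof = 56, alignof = 8
— Event2 —
0..9  a  (9B, 1-aligned)
9..10  g  (1B, 1-aligned)
10..11  e  (1B, 1-aligned)
11..12  -- padding (1B)
12..16  d  (4B, 4-aligned)
16..32  h  (16B, 8-aligned)
32..33  f  (1B, 1-aligned)
33..40  -- padding (7B)
40..48  b  (8B, 8-aligned)
48..52  c  (4B, 4-aligned)
52..56  -- tail padding (4B)
sizeof = 56, alignof = 8
56 − 56 = 0

0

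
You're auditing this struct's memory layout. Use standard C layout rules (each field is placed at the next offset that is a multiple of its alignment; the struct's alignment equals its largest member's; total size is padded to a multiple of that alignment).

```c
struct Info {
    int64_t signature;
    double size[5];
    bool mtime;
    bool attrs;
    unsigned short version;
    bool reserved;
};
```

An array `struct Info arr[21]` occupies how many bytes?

signature at 0 (size 8, align 8) → ends 8
size at 8 (size 40, align 8) → ends 48
mtime at 48 (size 1, align 1) → ends 49
attrs at 49 (size 1, align 1) → ends 50
version at 50 (size 2, align 2) → ends 52
reserved at 52 (size 1, align 1) → ends 53
tail pad 3 to reach multiple of 8
total 56 bytes, alignment 8
array of 21: 21 × 56 = 1176

1176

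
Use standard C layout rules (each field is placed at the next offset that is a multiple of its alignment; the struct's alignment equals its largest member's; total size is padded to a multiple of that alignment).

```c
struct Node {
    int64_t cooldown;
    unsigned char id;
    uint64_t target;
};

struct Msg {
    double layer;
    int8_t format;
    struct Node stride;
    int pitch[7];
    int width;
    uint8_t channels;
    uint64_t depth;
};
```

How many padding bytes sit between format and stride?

Node: @0: cooldown [8B, align 8] → 8; @8: id [1B, align 1] → 9; +7 pad (align 8); @16: target [8B, align 8] → 24; size 24, align 8
@0: layer [8B, align 8] → 8
@8: format [1B, align 1] → 9
+7 pad (align 8)
@16: stride [24B, align 8] → 40

7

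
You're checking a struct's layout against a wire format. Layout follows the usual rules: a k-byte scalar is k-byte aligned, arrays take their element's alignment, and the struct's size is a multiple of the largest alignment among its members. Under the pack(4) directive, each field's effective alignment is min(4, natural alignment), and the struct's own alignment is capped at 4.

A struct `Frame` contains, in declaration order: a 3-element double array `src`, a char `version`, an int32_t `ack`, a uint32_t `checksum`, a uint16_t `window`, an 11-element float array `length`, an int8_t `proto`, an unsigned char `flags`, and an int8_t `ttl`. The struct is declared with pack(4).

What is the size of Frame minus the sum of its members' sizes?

6

0..24  src  (24B, 4-aligned)
24..25  version  (1B, 1-aligned)
25..28  -- padding (3B)
28..32  ack  (4B, 4-aligned)
32..36  checksum  (4B, 4-aligned)
36..38  window  (2B, 2-aligned)
38..40  -- padding (2B)
40..84  length  (44B, 4-aligned)
84..85  proto  (1B, 1-aligned)
85..86  flags  (1B, 1-aligned)
86..87  ttl  (1B, 1-aligned)
87..88  -- tail padding (1B)
sizeof = 88, alignof = 4
data bytes 82, size 88 → padding 6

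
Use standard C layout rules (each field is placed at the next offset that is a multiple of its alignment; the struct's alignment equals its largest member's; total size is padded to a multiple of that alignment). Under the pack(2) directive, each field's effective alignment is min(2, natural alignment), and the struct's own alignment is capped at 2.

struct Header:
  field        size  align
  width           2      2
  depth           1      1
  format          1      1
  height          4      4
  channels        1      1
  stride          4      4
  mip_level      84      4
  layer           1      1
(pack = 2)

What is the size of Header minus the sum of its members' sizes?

2

@0: width [2B, align 2] → 2
@2: depth [1B, align 1] → 3
@3: format [1B, align 1] → 4
@4: height [4B, align 2] → 8
@8: channels [1B, align 1] → 9
+1 pad (align 2)
@10: stride [4B, align 2] → 14
@14: mip_level [84B, align 2] → 98
@98: layer [1B, align 1] → 99
+1 tail pad (align 2)
size 100, align 2
data bytes 98, size 100 → padding 2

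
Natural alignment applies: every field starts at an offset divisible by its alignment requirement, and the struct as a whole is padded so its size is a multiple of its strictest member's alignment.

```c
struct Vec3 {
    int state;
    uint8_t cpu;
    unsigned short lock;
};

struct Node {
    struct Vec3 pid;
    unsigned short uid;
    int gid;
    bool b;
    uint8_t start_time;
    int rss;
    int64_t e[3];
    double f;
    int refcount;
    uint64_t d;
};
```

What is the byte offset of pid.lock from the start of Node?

Vec3: 0..4  state  (4B, 4-aligned); 4..5  cpu  (1B, 1-aligned); 5..6  -- padding (1B); 6..8  lock  (2B, 2-aligned); sizeof = 8, alignof = 4
0..8  pid  (8B, 4-aligned)
within Vec3: lock at 6
0 + 6 = 6

6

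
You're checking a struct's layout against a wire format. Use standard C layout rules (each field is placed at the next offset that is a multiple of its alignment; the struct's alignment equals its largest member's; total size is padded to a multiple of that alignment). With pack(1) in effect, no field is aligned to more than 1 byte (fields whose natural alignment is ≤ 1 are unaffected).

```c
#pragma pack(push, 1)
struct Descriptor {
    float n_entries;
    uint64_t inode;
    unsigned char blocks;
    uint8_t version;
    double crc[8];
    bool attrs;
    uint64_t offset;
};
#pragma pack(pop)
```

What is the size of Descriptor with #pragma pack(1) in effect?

n_entries at 0 (size 4, align 1) → ends 4
inode at 4 (size 8, align 1) → ends 12
blocks at 12 (size 1, align 1) → ends 13
version at 13 (size 1, align 1) → ends 14
crc at 14 (size 64, align 1) → ends 78
attrs at 78 (size 1, align 1) → ends 79
offset at 79 (size 8, align 1) → ends 87
total 87 bytes, alignment 1

87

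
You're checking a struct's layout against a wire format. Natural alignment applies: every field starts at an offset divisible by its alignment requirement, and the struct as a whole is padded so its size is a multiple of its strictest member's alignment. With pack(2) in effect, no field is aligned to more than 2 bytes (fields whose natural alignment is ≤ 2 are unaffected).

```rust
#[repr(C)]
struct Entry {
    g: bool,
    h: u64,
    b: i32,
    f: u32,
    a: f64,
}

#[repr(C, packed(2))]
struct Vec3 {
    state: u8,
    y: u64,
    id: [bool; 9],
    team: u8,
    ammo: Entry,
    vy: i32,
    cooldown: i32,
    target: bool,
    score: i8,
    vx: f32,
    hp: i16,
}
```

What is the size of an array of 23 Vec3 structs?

Entry: g at 0 (size 1, align 1) → ends 1; pad 7 to align 8 for h; h at 8 (size 8, align 8) → ends 16; b at 16 (size 4, align 4) → ends 20; f at 20 (size 4, align 4) → ends 24; a at 24 (size 8, align 8) → ends 32; total 32 bytes, alignment 8
state at 0 (size 1, align 1) → ends 1
pad 1 to align 2 for y
y at 2 (size 8, align 2) → ends 10
id at 10 (size 9, align 1) → ends 19
team at 19 (size 1, align 1) → ends 20
ammo at 20 (size 32, align 2) → ends 52
vy at 52 (size 4, align 2) → ends 56
cooldown at 56 (size 4, align 2) → ends 60
target at 60 (size 1, align 1) → ends 61
score at 61 (size 1, align 1) → ends 62
vx at 62 (size 4, align 2) → ends 66
hp at 66 (size 2, align 2) → ends 68
total 68 bytes, alignment 2
array of 23: 23 × 68 = 1564

1564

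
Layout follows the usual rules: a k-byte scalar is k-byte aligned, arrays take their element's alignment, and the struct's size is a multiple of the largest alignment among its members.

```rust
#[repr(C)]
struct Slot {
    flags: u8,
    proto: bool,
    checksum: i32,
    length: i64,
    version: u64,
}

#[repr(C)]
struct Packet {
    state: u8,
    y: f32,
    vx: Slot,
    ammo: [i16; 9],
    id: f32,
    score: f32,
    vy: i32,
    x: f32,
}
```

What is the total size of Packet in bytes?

72 bytes

Slot: flags at 0 (size 1, align 1) → ends 1; proto at 1 (size 1, align 1) → ends 2; pad 2 to align 4 for checksum; checksum at 4 (size 4, align 4) → ends 8; length at 8 (size 8, align 8) → ends 16; version at 16 (size 8, align 8) → ends 24; total 24 bytes, alignment 8
state at 0 (size 1, align 1) → ends 1
pad 3 to align 4 for y
y at 4 (size 4, align 4) → ends 8
vx at 8 (size 24, align 8) → ends 32
ammo at 32 (size 18, align 2) → ends 50
pad 2 to align 4 for id
id at 52 (size 4, align 4) → ends 56
score at 56 (size 4, align 4) → ends 60
vy at 60 (size 4, align 4) → ends 64
x at 64 (size 4, align 4) → ends 68
tail pad 4 to reach multiple of 8
total 72 bytes, alignment 8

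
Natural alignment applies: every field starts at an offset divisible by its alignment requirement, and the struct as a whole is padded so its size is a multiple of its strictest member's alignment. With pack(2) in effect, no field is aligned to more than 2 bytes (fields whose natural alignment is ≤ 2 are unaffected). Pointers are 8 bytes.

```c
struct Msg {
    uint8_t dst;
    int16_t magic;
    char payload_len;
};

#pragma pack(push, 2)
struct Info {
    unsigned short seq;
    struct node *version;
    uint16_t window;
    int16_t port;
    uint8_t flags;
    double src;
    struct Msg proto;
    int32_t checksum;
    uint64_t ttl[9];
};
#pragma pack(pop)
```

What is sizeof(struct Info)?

Msg: 0..1  dst  (1B, 1-aligned); 1..2  -- padding (1B); 2..4  magic  (2B, 2-aligned); 4..5  payload_len  (1B, 1-aligned); 5..6  -- tail padding (1B); sizeof = 6, alignof = 2
0..2  seq  (2B, 2-aligned)
2..10  version  (8B, 2-aligned)
10..12  window  (2B, 2-aligned)
12..14  port  (2B, 2-aligned)
14..15  flags  (1B, 1-aligned)
15..16  -- padding (1B)
16..24  src  (8B, 2-aligned)
24..30  proto  (6B, 2-aligned)
30..34  checksum  (4B, 2-aligned)
34..106  ttl  (72B, 2-aligned)
sizeof = 106, alignof = 2

106 bytes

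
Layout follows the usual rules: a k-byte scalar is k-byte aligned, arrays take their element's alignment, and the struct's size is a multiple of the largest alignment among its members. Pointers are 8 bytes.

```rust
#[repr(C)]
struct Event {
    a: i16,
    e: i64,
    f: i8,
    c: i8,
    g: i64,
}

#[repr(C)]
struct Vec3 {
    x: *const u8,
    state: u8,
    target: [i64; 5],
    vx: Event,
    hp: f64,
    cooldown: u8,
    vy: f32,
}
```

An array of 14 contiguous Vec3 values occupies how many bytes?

1456

Event: 0..2  a  (2B, 2-aligned); 2..8  -- padding (6B); 8..16  e  (8B, 8-aligned); 16..17  f  (1B, 1-aligned); 17..18  c  (1B, 1-aligned); 18..24  -- padding (6B); 24..32  g  (8B, 8-aligned); sizeof = 32, alignof = 8
0..8  x  (8B, 8-aligned)
8..9  state  (1B, 1-aligned)
9..16  -- padding (7B)
16..56  target  (40B, 8-aligned)
56..88  vx  (32B, 8-aligned)
88..96  hp  (8B, 8-aligned)
96..97  cooldown  (1B, 1-aligned)
97..100  -- padding (3B)
100..104  vy  (4B, 4-aligned)
sizeof = 104, alignof = 8
array of 14: 14 × 104 = 1456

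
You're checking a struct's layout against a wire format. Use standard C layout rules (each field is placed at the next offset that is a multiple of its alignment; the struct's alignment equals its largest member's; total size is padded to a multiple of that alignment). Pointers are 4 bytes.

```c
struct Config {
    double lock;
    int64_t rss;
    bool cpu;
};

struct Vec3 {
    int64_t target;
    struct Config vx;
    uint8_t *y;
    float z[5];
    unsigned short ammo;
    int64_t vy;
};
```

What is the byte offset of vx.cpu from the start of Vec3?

24

Config: @0: lock [8B, align 8] → 8; @8: rss [8B, align 8] → 16; @16: cpu [1B, align 1] → 17; +7 tail pad (align 8); size 24, align 8
@0: target [8B, align 8] → 8
@8: vx [24B, align 8] → 32
within Config: cpu at 16
8 + 16 = 24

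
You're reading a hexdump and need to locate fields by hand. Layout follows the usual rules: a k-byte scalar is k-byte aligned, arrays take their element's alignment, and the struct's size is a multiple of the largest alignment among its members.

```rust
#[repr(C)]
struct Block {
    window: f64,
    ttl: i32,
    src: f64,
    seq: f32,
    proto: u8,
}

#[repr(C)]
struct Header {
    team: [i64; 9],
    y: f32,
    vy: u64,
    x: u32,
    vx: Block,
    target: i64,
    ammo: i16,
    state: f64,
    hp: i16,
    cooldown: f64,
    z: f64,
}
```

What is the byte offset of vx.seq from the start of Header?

120

Block: @0: window [8B, align 8] → 8; @8: ttl [4B, align 4] → 12; +4 pad (align 8); @16: src [8B, align 8] → 24; @24: seq [4B, align 4] → 28; @28: proto [1B, align 1] → 29; +3 tail pad (align 8); size 32, align 8
@0: team [72B, align 8] → 72
@72: y [4B, align 4] → 76
+4 pad (align 8)
@80: vy [8B, align 8] → 88
@88: x [4B, align 4] → 92
+4 pad (align 8)
@96: vx [32B, align 8] → 128
within Block: seq at 24
96 + 24 = 120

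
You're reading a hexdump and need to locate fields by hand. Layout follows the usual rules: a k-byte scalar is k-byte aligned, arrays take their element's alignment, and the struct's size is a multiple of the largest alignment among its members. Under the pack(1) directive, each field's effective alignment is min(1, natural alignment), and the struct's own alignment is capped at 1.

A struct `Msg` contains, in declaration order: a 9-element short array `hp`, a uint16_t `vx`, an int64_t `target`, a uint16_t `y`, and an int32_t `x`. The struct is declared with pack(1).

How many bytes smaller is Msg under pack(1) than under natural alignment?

natural layout:
  0..18  hp  (18B, 2-aligned)
  18..20  vx  (2B, 2-aligned)
  20..24  -- padding (4B)
  24..32  target  (8B, 8-aligned)
  32..34  y  (2B, 2-aligned)
  34..36  -- padding (2B)
  36..40  x  (4B, 4-aligned)
  sizeof = 40, alignof = 8
packed(1) layout:
  0..18  hp  (18B, 1-aligned)
  18..20  vx  (2B, 1-aligned)
  20..28  target  (8B, 1-aligned)
  28..30  y  (2B, 1-aligned)
  30..34  x  (4B, 1-aligned)
  sizeof = 34, alignof = 1
40 − 34 = 6

6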